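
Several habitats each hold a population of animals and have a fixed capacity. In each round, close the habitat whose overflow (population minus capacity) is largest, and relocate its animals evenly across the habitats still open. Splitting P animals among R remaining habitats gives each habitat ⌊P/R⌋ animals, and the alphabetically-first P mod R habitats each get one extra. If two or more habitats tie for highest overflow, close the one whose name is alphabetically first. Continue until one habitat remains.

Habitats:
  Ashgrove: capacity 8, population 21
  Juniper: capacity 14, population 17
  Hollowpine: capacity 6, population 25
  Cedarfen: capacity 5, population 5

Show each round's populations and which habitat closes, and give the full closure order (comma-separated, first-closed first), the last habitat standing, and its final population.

Round 1: Ashgrove=21 Cedarfen=5 Hollowpine=25 Juniper=17 → close Hollowpine (overflow 19)
  25÷3 = 8 each, +1 to first 1
Round 2: Ashgrove=30 Cedarfen=13 Juniper=25 → close Ashgrove (overflow 22)
  30÷2 = 15 each, +1 to first 0
Round 3: Cedarfen=28 Juniper=40 → close Juniper (overflow 26)
  40÷1 = 40 each, +1 to first 0

Closure order: Hollowpine, Ashgrove, Juniper
Last habitat: Cedarfen with 68 animals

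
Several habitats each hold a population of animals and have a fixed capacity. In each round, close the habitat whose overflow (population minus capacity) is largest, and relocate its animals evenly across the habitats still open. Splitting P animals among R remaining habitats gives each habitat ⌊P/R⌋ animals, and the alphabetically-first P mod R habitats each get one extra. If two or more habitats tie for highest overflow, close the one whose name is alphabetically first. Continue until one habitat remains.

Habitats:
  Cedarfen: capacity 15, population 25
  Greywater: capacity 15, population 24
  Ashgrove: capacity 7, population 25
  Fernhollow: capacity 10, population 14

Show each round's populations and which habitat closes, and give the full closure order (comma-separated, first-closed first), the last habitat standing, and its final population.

Closure order: Ashgrove, Cedarfen, Greywater
Last habitat: Fernhollow with 88 animals

Round 1: Ashgrove=25 Cedarfen=25 Fernhollow=14 Greywater=24 → close Ashgrove (overflow 18)
  25÷3 = 8 each, +1 to first 1
Round 2: Cedarfen=34 Fernhollow=22 Greywater=32 → close Cedarfen (overflow 19)
  34÷2 = 17 each, +1 to first 0
Round 3: Fernhollow=39 Greywater=49 → close Greywater (overflow 34)
  49÷1 = 49 each, +1 to first 0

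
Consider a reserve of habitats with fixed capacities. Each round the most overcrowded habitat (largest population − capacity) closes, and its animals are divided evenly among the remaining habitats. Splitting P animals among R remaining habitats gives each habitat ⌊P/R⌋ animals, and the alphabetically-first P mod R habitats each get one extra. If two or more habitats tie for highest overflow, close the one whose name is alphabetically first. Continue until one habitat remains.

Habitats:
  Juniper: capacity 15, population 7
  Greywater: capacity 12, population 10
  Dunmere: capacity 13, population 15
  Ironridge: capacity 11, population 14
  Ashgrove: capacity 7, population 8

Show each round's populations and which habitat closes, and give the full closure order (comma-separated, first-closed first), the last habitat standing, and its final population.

Round 1: Ashgrove=8 Dunmere=15 Greywater=10 Ironridge=14 Juniper=7 → close Ironridge (overflow 3)
  14÷4 = 3 each, +1 to first 2
Round 2: Ashgrove=12 Dunmere=19 Greywater=13 Juniper=10 → close Dunmere (overflow 6)
  19÷3 = 6 each, +1 to first 1
Round 3: Ashgrove=19 Greywater=19 Juniper=16 → close Ashgrove (overflow 12)
  19÷2 = 9 each, +1 to first 1
Round 4: Greywater=29 Juniper=25 → close Greywater (overflow 17)
  29÷1 = 29 each, +1 to first 0

Closure order: Ironridge, Dunmere, Ashgrove, Greywater
Last habitat: Juniper with 54 animals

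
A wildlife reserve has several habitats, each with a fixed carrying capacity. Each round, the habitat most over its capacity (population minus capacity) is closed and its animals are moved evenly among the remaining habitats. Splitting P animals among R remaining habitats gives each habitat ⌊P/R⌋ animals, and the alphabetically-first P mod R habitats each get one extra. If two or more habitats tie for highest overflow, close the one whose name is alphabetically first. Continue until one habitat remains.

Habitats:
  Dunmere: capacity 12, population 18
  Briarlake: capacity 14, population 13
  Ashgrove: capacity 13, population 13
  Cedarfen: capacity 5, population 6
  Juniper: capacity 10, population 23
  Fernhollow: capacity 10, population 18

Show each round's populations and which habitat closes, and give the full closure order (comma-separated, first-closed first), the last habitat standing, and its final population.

Closure order: Juniper, Fernhollow, Dunmere, Ashgrove, Briarlake
Last habitat: Cedarfen with 91 animals

Round 1: Ashgrove=13 Briarlake=13 Cedarfen=6 Dunmere=18 Fernhollow=18 Juniper=23 → close Juniper (overflow 13)
  23÷5 = 4 each, +1 to first 3
Round 2: Ashgrove=18 Briarlake=18 Cedarfen=11 Dunmere=22 Fernhollow=22 → close Fernhollow (overflow 12)
  22÷4 = 5 each, +1 to first 2
Round 3: Ashgrove=24 Briarlake=24 Cedarfen=16 Dunmere=27 → close Dunmere (overflow 15)
  27÷3 = 9 each, +1 to first 0
Round 4: Ashgrove=33 Briarlake=33 Cedarfen=25 → close Ashgrove (overflow 20)
  33÷2 = 16 each, +1 to first 1
Round 5: Briarlake=50 Cedarfen=41 → close Briarlake (overflow 36)
  50÷1 = 50 each, +1 to first 0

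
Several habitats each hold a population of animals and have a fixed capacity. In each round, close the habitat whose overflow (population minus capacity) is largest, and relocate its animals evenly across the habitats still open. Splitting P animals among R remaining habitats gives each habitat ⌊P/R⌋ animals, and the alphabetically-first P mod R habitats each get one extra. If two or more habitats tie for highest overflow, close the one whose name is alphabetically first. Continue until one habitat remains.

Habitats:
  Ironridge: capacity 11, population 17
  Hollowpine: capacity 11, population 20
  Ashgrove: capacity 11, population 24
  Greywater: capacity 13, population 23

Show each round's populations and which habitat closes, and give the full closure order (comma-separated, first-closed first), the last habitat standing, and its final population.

Round 1: Ashgrove=24 Greywater=23 Hollowpine=20 Ironridge=17 → close Ashgrove (overflow 13)
  24÷3 = 8 each, +1 to first 0
Round 2: Greywater=31 Hollowpine=28 Ironridge=25 → close Greywater (overflow 18)
  31÷2 = 15 each, +1 to first 1
Round 3: Hollowpine=44 Ironridge=40 → close Hollowpine (overflow 33)
  44÷1 = 44 each, +1 to first 0

Closure order: Ashgrove, Greywater, Hollowpine
Last habitat: Ironridge with 84 animals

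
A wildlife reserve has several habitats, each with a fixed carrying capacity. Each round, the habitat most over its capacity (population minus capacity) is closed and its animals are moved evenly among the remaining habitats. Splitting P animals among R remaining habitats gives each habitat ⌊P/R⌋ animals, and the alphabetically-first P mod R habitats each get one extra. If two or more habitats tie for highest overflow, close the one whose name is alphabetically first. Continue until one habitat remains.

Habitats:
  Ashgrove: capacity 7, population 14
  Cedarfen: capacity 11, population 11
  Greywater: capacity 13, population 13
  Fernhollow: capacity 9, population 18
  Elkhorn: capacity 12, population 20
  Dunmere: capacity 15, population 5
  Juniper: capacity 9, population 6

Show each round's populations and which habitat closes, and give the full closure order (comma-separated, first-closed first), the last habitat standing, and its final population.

Closure order: Fernhollow, Elkhorn, Ashgrove, Cedarfen, Greywater, Juniper
Last habitat: Dunmere with 87 animals

Round 1: Ashgrove=14 Cedarfen=11 Dunmere=5 Elkhorn=20 Fernhollow=18 Greywater=13 Juniper=6 → close Fernhollow (overflow 9)
  18÷6 = 3 each, +1 to first 0
Round 2: Ashgrove=17 Cedarfen=14 Dunmere=8 Elkhorn=23 Greywater=16 Juniper=9 → close Elkhorn (overflow 11)
  23÷5 = 4 each, +1 to first 3
Round 3: Ashgrove=22 Cedarfen=19 Dunmere=13 Greywater=20 Juniper=13 → close Ashgrove (overflow 15)
  22÷4 = 5 each, +1 to first 2
Round 4: Cedarfen=25 Dunmere=19 Greywater=25 Juniper=18 → close Cedarfen (overflow 14)
  25÷3 = 8 each, +1 to first 1
Round 5: Dunmere=28 Greywater=33 Juniper=26 → close Greywater (overflow 20)
  33÷2 = 16 each, +1 to first 1
Round 6: Dunmere=45 Juniper=42 → close Juniper (overflow 33)
  42÷1 = 42 each, +1 to first 0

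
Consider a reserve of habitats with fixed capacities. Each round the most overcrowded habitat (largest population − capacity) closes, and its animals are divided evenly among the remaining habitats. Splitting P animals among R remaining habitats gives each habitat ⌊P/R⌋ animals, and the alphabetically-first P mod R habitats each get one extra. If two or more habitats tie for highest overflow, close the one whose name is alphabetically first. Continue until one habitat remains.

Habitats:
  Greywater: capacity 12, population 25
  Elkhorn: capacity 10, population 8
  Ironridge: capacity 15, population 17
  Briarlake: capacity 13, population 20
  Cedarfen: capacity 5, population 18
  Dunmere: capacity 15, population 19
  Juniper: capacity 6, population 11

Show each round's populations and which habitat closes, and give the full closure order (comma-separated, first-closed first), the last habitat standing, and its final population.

Closure order: Cedarfen, Greywater, Briarlake, Dunmere, Juniper, Ironridge
Last habitat: Elkhorn with 118 animals

Round 1: Briarlake=20 Cedarfen=18 Dunmere=19 Elkhorn=8 Greywater=25 Ironridge=17 Juniper=11 → close Cedarfen (overflow 13)
  18÷6 = 3 each, +1 to first 0
Round 2: Briarlake=23 Dunmere=22 Elkhorn=11 Greywater=28 Ironridge=20 Juniper=14 → close Greywater (overflow 16)
  28÷5 = 5 each, +1 to first 3
Round 3: Briarlake=29 Dunmere=28 Elkhorn=17 Ironridge=25 Juniper=19 → close Briarlake (overflow 16)
  29÷4 = 7 each, +1 to first 1
Round 4: Dunmere=36 Elkhorn=24 Ironridge=32 Juniper=26 → close Dunmere (overflow 21)
  36÷3 = 12 each, +1 to first 0
Round 5: Elkhorn=36 Ironridge=44 Juniper=38 → close Juniper (overflow 32)
  38÷2 = 19 each, +1 to first 0
Round 6: Elkhorn=55 Ironridge=63 → close Ironridge (overflow 48)
  63÷1 = 63 each, +1 to first 0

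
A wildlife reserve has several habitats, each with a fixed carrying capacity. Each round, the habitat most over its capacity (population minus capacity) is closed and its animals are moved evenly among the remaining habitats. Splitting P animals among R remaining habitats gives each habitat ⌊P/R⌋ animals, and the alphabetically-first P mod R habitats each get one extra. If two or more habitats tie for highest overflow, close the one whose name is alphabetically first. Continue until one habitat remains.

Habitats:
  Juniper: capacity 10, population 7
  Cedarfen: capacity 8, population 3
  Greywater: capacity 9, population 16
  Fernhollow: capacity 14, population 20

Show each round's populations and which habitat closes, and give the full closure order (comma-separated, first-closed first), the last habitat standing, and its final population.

Closure order: Greywater, Fernhollow, Cedarfen
Last habitat: Juniper with 46 animals

Round 1: Cedarfen=3 Fernhollow=20 Greywater=16 Juniper=7 → close Greywater (overflow 7)
  16÷3 = 5 each, +1 to first 1
Round 2: Cedarfen=9 Fernhollow=25 Juniper=12 → close Fernhollow (overflow 11)
  25÷2 = 12 each, +1 to first 1
Round 3: Cedarfen=22 Juniper=24 → close Cedarfen (overflow 14)
  22÷1 = 22 each, +1 to first 0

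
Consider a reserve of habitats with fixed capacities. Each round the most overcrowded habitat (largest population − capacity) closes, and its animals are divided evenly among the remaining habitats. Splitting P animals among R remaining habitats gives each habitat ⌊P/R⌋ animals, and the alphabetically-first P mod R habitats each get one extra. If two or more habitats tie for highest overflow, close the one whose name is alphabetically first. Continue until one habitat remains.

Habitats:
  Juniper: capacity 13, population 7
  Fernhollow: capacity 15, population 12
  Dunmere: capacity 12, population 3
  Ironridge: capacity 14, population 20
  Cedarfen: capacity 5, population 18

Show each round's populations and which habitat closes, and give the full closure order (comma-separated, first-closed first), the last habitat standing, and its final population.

Round 1: Cedarfen=18 Dunmere=3 Fernhollow=12 Ironridge=20 Juniper=7 → close Cedarfen (overflow 13)
  18÷4 = 4 each, +1 to first 2
Round 2: Dunmere=8 Fernhollow=17 Ironridge=24 Juniper=11 → close Ironridge (overflow 10)
  24÷3 = 8 each, +1 to first 0
Round 3: Dunmere=16 Fernhollow=25 Juniper=19 → close Fernhollow (overflow 10)
  25÷2 = 12 each, +1 to first 1
Round 4: Dunmere=29 Juniper=31 → close Juniper (overflow 18)
  31÷1 = 31 each, +1 to first 0

Closure order: Cedarfen, Ironridge, Fernhollow, Juniper
Last habitat: Dunmere with 60 animals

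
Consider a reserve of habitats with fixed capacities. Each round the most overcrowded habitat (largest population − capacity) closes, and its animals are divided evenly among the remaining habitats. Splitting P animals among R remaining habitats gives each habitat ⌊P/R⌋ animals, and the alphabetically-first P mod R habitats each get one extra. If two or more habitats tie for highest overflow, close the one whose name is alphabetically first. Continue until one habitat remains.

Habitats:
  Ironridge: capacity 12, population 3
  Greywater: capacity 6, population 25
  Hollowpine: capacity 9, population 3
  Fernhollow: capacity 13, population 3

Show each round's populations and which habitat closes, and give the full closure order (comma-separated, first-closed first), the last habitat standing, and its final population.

Round 1: Fernhollow=3 Greywater=25 Hollowpine=3 Ironridge=3 → close Greywater (overflow 19)
  25÷3 = 8 each, +1 to first 1
Round 2: Fernhollow=12 Hollowpine=11 Ironridge=11 → close Hollowpine (overflow 2)
  11÷2 = 5 each, +1 to first 1
Round 3: Fernhollow=18 Ironridge=16 → close Fernhollow (overflow 5)
  18÷1 = 18 each, +1 to first 0

Closure order: Greywater, Hollowpine, Fernhollow
Last habitat: Ironridge with 34 animals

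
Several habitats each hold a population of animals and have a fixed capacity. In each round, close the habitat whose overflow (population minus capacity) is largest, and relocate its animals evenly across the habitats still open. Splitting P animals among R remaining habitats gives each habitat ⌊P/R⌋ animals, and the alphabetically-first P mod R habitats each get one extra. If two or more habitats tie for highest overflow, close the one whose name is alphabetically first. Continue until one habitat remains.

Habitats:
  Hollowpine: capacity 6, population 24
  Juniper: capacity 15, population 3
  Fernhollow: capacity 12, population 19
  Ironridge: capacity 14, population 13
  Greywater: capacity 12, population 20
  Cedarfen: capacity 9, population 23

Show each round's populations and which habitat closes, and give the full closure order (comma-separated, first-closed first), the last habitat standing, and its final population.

Closure order: Hollowpine, Cedarfen, Greywater, Fernhollow, Ironridge
Last habitat: Juniper with 102 animals

Round 1: Cedarfen=23 Fernhollow=19 Greywater=20 Hollowpine=24 Ironridge=13 Juniper=3 → close Hollowpine (overflow 18)
  24÷5 = 4 each, +1 to first 4
Round 2: Cedarfen=28 Fernhollow=24 Greywater=25 Ironridge=18 Juniper=7 → close Cedarfen (overflow 19)
  28÷4 = 7 each, +1 to first 0
Round 3: Fernhollow=31 Greywater=32 Ironridge=25 Juniper=14 → close Greywater (overflow 20)
  32÷3 = 10 each, +1 to first 2
Round 4: Fernhollow=42 Ironridge=36 Juniper=24 → close Fernhollow (overflow 30)
  42÷2 = 21 each, +1 to first 0
Round 5: Ironridge=57 Juniper=45 → close Ironridge (overflow 43)
  57÷1 = 57 each, +1 to first 0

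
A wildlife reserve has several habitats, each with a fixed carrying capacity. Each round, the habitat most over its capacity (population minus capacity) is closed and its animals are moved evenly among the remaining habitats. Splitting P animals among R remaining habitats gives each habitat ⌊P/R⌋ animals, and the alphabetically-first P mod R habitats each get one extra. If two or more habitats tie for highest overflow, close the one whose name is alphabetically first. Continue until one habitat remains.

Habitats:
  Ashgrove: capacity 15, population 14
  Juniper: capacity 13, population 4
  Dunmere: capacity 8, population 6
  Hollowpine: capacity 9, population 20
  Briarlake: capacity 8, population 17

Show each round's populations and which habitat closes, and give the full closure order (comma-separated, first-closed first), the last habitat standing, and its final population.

Round 1: Ashgrove=14 Briarlake=17 Dunmere=6 Hollowpine=20 Juniper=4 → close Hollowpine (overflow 11)
  20÷4 = 5 each, +1 to first 0
Round 2: Ashgrove=19 Briarlake=22 Dunmere=11 Juniper=9 → close Briarlake (overflow 14)
  22÷3 = 7 each, +1 to first 1
Round 3: Ashgrove=27 Dunmere=18 Juniper=16 → close Ashgrove (overflow 12)
  27÷2 = 13 each, +1 to first 1
Round 4: Dunmere=32 Juniper=29 → close Dunmere (overflow 24)
  32÷1 = 32 each, +1 to first 0

Closure order: Hollowpine, Briarlake, Ashgrove, Dunmere
Last habitat: Juniper with 61 animals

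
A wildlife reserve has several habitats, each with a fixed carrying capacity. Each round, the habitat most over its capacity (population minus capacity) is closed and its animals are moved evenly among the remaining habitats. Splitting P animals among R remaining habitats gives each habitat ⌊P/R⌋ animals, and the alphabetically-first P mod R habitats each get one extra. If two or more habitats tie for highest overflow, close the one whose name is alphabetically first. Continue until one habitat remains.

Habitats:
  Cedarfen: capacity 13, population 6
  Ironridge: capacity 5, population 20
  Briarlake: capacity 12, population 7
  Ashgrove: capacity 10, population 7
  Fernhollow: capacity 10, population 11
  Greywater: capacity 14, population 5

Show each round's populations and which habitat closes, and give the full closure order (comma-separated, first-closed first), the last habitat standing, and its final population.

Round 1: Ashgrove=7 Briarlake=7 Cedarfen=6 Fernhollow=11 Greywater=5 Ironridge=20 → close Ironridge (overflow 15)
  20÷5 = 4 each, +1 to first 0
Round 2: Ashgrove=11 Briarlake=11 Cedarfen=10 Fernhollow=15 Greywater=9 → close Fernhollow (overflow 5)
  15÷4 = 3 each, +1 to first 3
Round 3: Ashgrove=15 Briarlake=15 Cedarfen=14 Greywater=12 → close Ashgrove (overflow 5)
  15÷3 = 5 each, +1 to first 0
Round 4: Briarlake=20 Cedarfen=19 Greywater=17 → close Briarlake (overflow 8)
  20÷2 = 10 each, +1 to first 0
Round 5: Cedarfen=29 Greywater=27 → close Cedarfen (overflow 16)
  29÷1 = 29 each, +1 to first 0

Closure order: Ironridge, Fernhollow, Ashgrove, Briarlake, Cedarfen
Last habitat: Greywater with 56 animals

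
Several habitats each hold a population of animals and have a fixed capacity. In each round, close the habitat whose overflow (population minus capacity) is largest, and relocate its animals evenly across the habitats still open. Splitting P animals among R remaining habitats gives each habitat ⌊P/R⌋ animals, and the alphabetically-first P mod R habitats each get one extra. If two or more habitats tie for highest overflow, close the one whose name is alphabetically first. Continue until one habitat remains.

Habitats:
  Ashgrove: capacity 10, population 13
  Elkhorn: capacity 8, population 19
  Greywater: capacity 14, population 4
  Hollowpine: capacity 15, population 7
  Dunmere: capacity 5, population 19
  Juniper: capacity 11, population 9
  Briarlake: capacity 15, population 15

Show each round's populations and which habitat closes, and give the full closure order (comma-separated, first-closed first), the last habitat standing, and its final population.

Closure order: Dunmere, Elkhorn, Ashgrove, Briarlake, Juniper, Hollowpine
Last habitat: Greywater with 86 animals

Round 1: Ashgrove=13 Briarlake=15 Dunmere=19 Elkhorn=19 Greywater=4 Hollowpine=7 Juniper=9 → close Dunmere (overflow 14)
  19÷6 = 3 each, +1 to first 1
Round 2: Ashgrove=17 Briarlake=18 Elkhorn=22 Greywater=7 Hollowpine=10 Juniper=12 → close Elkhorn (overflow 14)
  22÷5 = 4 each, +1 to first 2
Round 3: Ashgrove=22 Briarlake=23 Greywater=11 Hollowpine=14 Juniper=16 → close Ashgrove (overflow 12)
  22÷4 = 5 each, +1 to first 2
Round 4: Briarlake=29 Greywater=17 Hollowpine=19 Juniper=21 → close Briarlake (overflow 14)
  29÷3 = 9 each, +1 to first 2
Round 5: Greywater=27 Hollowpine=29 Juniper=30 → close Juniper (overflow 19)
  30÷2 = 15 each, +1 to first 0
Round 6: Greywater=42 Hollowpine=44 → close Hollowpine (overflow 29)
  44÷1 = 44 each, +1 to first 0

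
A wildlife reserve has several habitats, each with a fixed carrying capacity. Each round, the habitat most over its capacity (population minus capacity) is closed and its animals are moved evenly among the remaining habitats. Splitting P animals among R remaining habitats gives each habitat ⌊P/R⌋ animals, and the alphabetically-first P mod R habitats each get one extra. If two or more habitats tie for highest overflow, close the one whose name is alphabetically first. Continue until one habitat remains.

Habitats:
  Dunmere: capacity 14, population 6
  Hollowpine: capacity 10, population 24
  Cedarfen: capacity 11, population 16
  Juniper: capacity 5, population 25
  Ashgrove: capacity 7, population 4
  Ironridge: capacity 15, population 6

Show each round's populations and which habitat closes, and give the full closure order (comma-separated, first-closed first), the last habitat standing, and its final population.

Closure order: Juniper, Hollowpine, Cedarfen, Ashgrove, Dunmere
Last habitat: Ironridge with 81 animals

Round 1: Ashgrove=4 Cedarfen=16 Dunmere=6 Hollowpine=24 Ironridge=6 Juniper=25 → close Juniper (overflow 20)
  25÷5 = 5 each, +1 to first 0
Round 2: Ashgrove=9 Cedarfen=21 Dunmere=11 Hollowpine=29 Ironridge=11 → close Hollowpine (overflow 19)
  29÷4 = 7 each, +1 to first 1
Round 3: Ashgrove=17 Cedarfen=28 Dunmere=18 Ironridge=18 → close Cedarfen (overflow 17)
  28÷3 = 9 each, +1 to first 1
Round 4: Ashgrove=27 Dunmere=27 Ironridge=27 → close Ashgrove (overflow 20)
  27÷2 = 13 each, +1 to first 1
Round 5: Dunmere=41 Ironridge=40 → close Dunmere (overflow 27)
  41÷1 = 41 each, +1 to first 0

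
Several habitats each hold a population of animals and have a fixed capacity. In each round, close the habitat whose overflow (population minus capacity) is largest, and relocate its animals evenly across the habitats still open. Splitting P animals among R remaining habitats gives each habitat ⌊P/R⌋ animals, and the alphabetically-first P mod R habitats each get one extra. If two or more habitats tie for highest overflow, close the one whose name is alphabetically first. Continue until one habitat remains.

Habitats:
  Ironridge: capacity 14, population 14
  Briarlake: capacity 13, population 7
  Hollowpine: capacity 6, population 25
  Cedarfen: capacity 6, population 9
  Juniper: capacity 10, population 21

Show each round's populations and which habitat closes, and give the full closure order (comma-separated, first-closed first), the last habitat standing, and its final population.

Round 1: Briarlake=7 Cedarfen=9 Hollowpine=25 Ironridge=14 Juniper=21 → close Hollowpine (overflow 19)
  25÷4 = 6 each, +1 to first 1
Round 2: Briarlake=14 Cedarfen=15 Ironridge=20 Juniper=27 → close Juniper (overflow 17)
  27÷3 = 9 each, +1 to first 0
Round 3: Briarlake=23 Cedarfen=24 Ironridge=29 → close Cedarfen (overflow 18)
  24÷2 = 12 each, +1 to first 0
Round 4: Briarlake=35 Ironridge=41 → close Ironridge (overflow 27)
  41÷1 = 41 each, +1 to first 0

Closure order: Hollowpine, Juniper, Cedarfen, Ironridge
Last habitat: Briarlake with 76 animals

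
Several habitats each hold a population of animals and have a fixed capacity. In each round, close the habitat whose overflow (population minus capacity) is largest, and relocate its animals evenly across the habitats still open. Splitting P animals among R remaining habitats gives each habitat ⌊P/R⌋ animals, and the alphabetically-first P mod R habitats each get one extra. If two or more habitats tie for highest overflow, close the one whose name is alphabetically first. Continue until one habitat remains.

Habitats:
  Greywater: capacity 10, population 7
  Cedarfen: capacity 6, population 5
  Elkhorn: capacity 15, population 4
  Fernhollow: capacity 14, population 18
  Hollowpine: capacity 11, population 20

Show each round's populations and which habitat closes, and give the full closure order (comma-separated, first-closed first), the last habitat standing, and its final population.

Round 1: Cedarfen=5 Elkhorn=4 Fernhollow=18 Greywater=7 Hollowpine=20 → close Hollowpine (overflow 9)
  20÷4 = 5 each, +1 to first 0
Round 2: Cedarfen=10 Elkhorn=9 Fernhollow=23 Greywater=12 → close Fernhollow (overflow 9)
  23÷3 = 7 each, +1 to first 2
Round 3: Cedarfen=18 Elkhorn=17 Greywater=19 → close Cedarfen (overflow 12)
  18÷2 = 9 each, +1 to first 0
Round 4: Elkhorn=26 Greywater=28 → close Greywater (overflow 18)
  28÷1 = 28 each, +1 to first 0

Closure order: Hollowpine, Fernhollow, Cedarfen, Greywater
Last habitat: Elkhorn with 54 animals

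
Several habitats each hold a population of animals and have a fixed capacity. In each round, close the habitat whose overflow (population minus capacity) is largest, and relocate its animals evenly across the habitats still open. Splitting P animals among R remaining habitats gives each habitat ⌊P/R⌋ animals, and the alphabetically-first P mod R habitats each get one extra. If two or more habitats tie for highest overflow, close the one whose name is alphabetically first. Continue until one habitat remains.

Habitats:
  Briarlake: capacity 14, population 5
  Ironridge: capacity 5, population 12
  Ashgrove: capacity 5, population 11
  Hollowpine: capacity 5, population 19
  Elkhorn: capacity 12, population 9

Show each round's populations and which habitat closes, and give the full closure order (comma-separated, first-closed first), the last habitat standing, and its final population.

Round 1: Ashgrove=11 Briarlake=5 Elkhorn=9 Hollowpine=19 Ironridge=12 → close Hollowpine (overflow 14)
  19÷4 = 4 each, +1 to first 3
Round 2: Ashgrove=16 Briarlake=10 Elkhorn=14 Ironridge=16 → close Ashgrove (overflow 11)
  16÷3 = 5 each, +1 to first 1
Round 3: Briarlake=16 Elkhorn=19 Ironridge=21 → close Ironridge (overflow 16)
  21÷2 = 10 each, +1 to first 1
Round 4: Briarlake=27 Elkhorn=29 → close Elkhorn (overflow 17)
  29÷1 = 29 each, +1 to first 0

Closure order: Hollowpine, Ashgrove, Ironridge, Elkhorn
Last habitat: Briarlake with 56 animals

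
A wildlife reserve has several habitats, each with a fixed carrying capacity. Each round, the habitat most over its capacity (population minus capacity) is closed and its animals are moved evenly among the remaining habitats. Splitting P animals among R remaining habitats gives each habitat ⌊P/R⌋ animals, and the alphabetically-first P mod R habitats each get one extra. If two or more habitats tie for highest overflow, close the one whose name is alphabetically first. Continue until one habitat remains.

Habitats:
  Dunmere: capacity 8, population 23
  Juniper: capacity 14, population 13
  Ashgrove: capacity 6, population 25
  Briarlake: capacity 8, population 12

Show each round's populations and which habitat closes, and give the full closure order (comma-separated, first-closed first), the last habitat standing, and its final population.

Closure order: Ashgrove, Dunmere, Briarlake
Last habitat: Juniper with 73 animals

Round 1: Ashgrove=25 Briarlake=12 Dunmere=23 Juniper=13 → close Ashgrove (overflow 19)
  25÷3 = 8 each, +1 to first 1
Round 2: Briarlake=21 Dunmere=31 Juniper=21 → close Dunmere (overflow 23)
  31÷2 = 15 each, +1 to first 1
Round 3: Briarlake=37 Juniper=36 → close Briarlake (overflow 29)
  37÷1 = 37 each, +1 to first 0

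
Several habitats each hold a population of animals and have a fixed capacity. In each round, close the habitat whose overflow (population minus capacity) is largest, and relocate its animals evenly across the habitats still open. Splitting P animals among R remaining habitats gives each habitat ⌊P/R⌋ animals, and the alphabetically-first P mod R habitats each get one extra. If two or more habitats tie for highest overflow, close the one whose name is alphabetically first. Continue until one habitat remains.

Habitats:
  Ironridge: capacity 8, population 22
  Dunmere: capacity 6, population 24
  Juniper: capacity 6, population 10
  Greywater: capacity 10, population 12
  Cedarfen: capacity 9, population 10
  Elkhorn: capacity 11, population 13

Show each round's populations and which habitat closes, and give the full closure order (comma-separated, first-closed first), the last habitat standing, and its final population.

Closure order: Dunmere, Ironridge, Elkhorn, Cedarfen, Greywater
Last habitat: Juniper with 91 animals

Round 1: Cedarfen=10 Dunmere=24 Elkhorn=13 Greywater=12 Ironridge=22 Juniper=10 → close Dunmere (overflow 18)
  24÷5 = 4 each, +1 to first 4
Round 2: Cedarfen=15 Elkhorn=18 Greywater=17 Ironridge=27 Juniper=14 → close Ironridge (overflow 19)
  27÷4 = 6 each, +1 to first 3
Round 3: Cedarfen=22 Elkhorn=25 Greywater=24 Juniper=20 → close Elkhorn (overflow 14)
  25÷3 = 8 each, +1 to first 1
Round 4: Cedarfen=31 Greywater=32 Juniper=28 → close Cedarfen (overflow 22)
  31÷2 = 15 each, +1 to first 1
Round 5: Greywater=48 Juniper=43 → close Greywater (overflow 38)
  48÷1 = 48 each, +1 to first 0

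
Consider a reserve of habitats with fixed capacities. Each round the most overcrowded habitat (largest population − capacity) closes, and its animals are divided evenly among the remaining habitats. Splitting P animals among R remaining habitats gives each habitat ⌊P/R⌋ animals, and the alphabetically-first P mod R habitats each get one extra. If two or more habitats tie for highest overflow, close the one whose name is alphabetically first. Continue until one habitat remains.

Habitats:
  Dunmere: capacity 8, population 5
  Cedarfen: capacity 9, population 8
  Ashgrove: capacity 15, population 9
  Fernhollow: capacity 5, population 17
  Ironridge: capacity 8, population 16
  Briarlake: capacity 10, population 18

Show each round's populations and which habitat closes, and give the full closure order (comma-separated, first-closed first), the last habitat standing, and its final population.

Closure order: Fernhollow, Briarlake, Ironridge, Cedarfen, Ashgrove
Last habitat: Dunmere with 73 animals

Round 1: Ashgrove=9 Briarlake=18 Cedarfen=8 Dunmere=5 Fernhollow=17 Ironridge=16 → close Fernhollow (overflow 12)
  17÷5 = 3 each, +1 to first 2
Round 2: Ashgrove=13 Briarlake=22 Cedarfen=11 Dunmere=8 Ironridge=19 → close Briarlake (overflow 12)
  22÷4 = 5 each, +1 to first 2
Round 3: Ashgrove=19 Cedarfen=17 Dunmere=13 Ironridge=24 → close Ironridge (overflow 16)
  24÷3 = 8 each, +1 to first 0
Round 4: Ashgrove=27 Cedarfen=25 Dunmere=21 → close Cedarfen (overflow 16)
  25÷2 = 12 each, +1 to first 1
Round 5: Ashgrove=40 Dunmere=33 → close Ashgrove (overflow 25)
  40÷1 = 40 each, +1 to first 0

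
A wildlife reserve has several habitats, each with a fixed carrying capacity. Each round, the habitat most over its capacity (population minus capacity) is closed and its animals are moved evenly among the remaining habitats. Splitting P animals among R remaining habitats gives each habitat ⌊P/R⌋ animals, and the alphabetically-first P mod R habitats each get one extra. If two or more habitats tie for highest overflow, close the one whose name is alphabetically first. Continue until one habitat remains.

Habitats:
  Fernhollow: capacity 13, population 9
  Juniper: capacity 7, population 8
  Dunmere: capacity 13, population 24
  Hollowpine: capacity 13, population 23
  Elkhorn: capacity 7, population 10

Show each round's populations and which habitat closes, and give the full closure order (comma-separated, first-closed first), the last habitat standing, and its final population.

Closure order: Dunmere, Hollowpine, Elkhorn, Juniper
Last habitat: Fernhollow with 74 animals

Round 1: Dunmere=24 Elkhorn=10 Fernhollow=9 Hollowpine=23 Juniper=8 → close Dunmere (overflow 11)
  24÷4 = 6 each, +1 to first 0
Round 2: Elkhorn=16 Fernhollow=15 Hollowpine=29 Juniper=14 → close Hollowpine (overflow 16)
  29÷3 = 9 each, +1 to first 2
Round 3: Elkhorn=26 Fernhollow=25 Juniper=23 → close Elkhorn (overflow 19)
  26÷2 = 13 each, +1 to first 0
Round 4: Fernhollow=38 Juniper=36 → close Juniper (overflow 29)
  36÷1 = 36 each, +1 to first 0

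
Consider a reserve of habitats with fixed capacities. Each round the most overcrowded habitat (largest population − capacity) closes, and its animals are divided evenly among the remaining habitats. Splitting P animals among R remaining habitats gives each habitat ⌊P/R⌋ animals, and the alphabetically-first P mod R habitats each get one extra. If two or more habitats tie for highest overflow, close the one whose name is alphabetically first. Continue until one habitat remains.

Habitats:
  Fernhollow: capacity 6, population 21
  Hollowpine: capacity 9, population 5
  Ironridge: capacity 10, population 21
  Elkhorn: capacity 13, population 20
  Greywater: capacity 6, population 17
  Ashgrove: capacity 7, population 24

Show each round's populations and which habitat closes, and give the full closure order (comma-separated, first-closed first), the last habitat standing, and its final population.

Closure order: Ashgrove, Fernhollow, Greywater, Ironridge, Elkhorn
Last habitat: Hollowpine with 108 animals

Round 1: Ashgrove=24 Elkhorn=20 Fernhollow=21 Greywater=17 Hollowpine=5 Ironridge=21 → close Ashgrove (overflow 17)
  24÷5 = 4 each, +1 to first 4
Round 2: Elkhorn=25 Fernhollow=26 Greywater=22 Hollowpine=10 Ironridge=25 → close Fernhollow (overflow 20)
  26÷4 = 6 each, +1 to first 2
Round 3: Elkhorn=32 Greywater=29 Hollowpine=16 Ironridge=31 → close Greywater (overflow 23)
  29÷3 = 9 each, +1 to first 2
Round 4: Elkhorn=42 Hollowpine=26 Ironridge=40 → close Ironridge (overflow 30)
  40÷2 = 20 each, +1 to first 0
Round 5: Elkhorn=62 Hollowpine=46 → close Elkhorn (overflow 49)
  62÷1 = 62 each, +1 to first 0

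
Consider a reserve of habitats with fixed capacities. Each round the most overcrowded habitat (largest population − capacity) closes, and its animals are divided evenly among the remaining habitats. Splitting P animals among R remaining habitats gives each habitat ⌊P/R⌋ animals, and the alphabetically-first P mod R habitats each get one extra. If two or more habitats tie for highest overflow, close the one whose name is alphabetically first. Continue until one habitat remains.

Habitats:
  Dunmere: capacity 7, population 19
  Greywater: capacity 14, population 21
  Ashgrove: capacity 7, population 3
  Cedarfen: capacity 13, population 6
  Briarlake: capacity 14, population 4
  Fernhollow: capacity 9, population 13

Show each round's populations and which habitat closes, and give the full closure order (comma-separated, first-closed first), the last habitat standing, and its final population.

Closure order: Dunmere, Greywater, Fernhollow, Ashgrove, Cedarfen
Last habitat: Briarlake with 66 animals

Round 1: Ashgrove=3 Briarlake=4 Cedarfen=6 Dunmere=19 Fernhollow=13 Greywater=21 → close Dunmere (overflow 12)
  19÷5 = 3 each, +1 to first 4
Round 2: Ashgrove=7 Briarlake=8 Cedarfen=10 Fernhollow=17 Greywater=24 → close Greywater (overflow 10)
  24÷4 = 6 each, +1 to first 0
Round 3: Ashgrove=13 Briarlake=14 Cedarfen=16 Fernhollow=23 → close Fernhollow (overflow 14)
  23÷3 = 7 each, +1 to first 2
Round 4: Ashgrove=21 Briarlake=22 Cedarfen=23 → close Ashgrove (overflow 14)
  21÷2 = 10 each, +1 to first 1
Round 5: Briarlake=33 Cedarfen=33 → close Cedarfen (overflow 20)
  33÷1 = 33 each, +1 to first 0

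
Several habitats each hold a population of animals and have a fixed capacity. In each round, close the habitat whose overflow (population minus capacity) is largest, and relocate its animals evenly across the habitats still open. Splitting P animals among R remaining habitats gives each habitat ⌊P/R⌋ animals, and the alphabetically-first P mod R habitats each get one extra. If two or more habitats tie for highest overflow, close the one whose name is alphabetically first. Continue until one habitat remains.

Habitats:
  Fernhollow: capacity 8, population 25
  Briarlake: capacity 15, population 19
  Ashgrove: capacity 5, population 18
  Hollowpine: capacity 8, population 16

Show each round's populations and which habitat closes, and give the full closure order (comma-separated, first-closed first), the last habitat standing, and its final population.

Round 1: Ashgrove=18 Briarlake=19 Fernhollow=25 Hollowpine=16 → close Fernhollow (overflow 17)
  25÷3 = 8 each, +1 to first 1
Round 2: Ashgrove=27 Briarlake=27 Hollowpine=24 → close Ashgrove (overflow 22)
  27÷2 = 13 each, +1 to first 1
Round 3: Briarlake=41 Hollowpine=37 → close Hollowpine (overflow 29)
  37÷1 = 37 each, +1 to first 0

Closure order: Fernhollow, Ashgrove, Hollowpine
Last habitat: Briarlake with 78 animals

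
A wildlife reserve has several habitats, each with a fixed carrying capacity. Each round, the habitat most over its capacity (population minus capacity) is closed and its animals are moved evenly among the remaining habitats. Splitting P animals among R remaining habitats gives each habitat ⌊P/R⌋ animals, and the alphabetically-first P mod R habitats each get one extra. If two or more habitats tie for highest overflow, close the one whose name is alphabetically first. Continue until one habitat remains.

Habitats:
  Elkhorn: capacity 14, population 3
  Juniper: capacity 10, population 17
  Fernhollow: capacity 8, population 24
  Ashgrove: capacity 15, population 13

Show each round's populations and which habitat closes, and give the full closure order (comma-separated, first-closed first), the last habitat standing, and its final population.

Round 1: Ashgrove=13 Elkhorn=3 Fernhollow=24 Juniper=17 → close Fernhollow (overflow 16)
  24÷3 = 8 each, +1 to first 0
Round 2: Ashgrove=21 Elkhorn=11 Juniper=25 → close Juniper (overflow 15)
  25÷2 = 12 each, +1 to first 1
Round 3: Ashgrove=34 Elkhorn=23 → close Ashgrove (overflow 19)
  34÷1 = 34 each, +1 to first 0

Closure order: Fernhollow, Juniper, Ashgrove
Last habitat: Elkhorn with 57 animals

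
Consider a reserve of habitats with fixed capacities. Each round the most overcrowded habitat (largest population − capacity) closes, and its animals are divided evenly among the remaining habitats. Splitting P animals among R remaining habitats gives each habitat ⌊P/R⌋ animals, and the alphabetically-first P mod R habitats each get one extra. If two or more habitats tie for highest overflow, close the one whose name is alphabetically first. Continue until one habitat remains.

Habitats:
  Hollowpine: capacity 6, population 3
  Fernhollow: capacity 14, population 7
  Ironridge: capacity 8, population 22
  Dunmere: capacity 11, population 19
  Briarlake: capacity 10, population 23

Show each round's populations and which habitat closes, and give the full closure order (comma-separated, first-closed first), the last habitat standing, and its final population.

Closure order: Ironridge, Briarlake, Dunmere, Hollowpine
Last habitat: Fernhollow with 74 animals

Round 1: Briarlake=23 Dunmere=19 Fernhollow=7 Hollowpine=3 Ironridge=22 → close Ironridge (overflow 14)
  22÷4 = 5 each, +1 to first 2
Round 2: Briarlake=29 Dunmere=25 Fernhollow=12 Hollowpine=8 → close Briarlake (overflow 19)
  29÷3 = 9 each, +1 to first 2
Round 3: Dunmere=35 Fernhollow=22 Hollowpine=17 → close Dunmere (overflow 24)
  35÷2 = 17 each, +1 to first 1
Round 4: Fernhollow=40 Hollowpine=34 → close Hollowpine (overflow 28)
  34÷1 = 34 each, +1 to first 0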